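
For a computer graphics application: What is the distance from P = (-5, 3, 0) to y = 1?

distance = |a·x₀ + b·y₀ + c·z₀ - d| / √(a² + b² + c²)
  = |0·(-5) + 1·3 + 0·0 - 1| / √(0² + 1² + 0²)
  = |0 + 3 + 0 - 1| / √(0 + 1 + 0)
  = |2| / √1
  = 2 / 1
  ≈ 2

2


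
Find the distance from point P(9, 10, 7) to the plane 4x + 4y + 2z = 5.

distance = |a·x₀ + b·y₀ + c·z₀ - d| / √(a² + b² + c²)
  = |4·9 + 4·10 + 2·7 - 5| / √(4² + 4² + 2²)
  = |36 + 40 + 14 - 5| / √(16 + 16 + 4)
  = |85| / √36
  = 85 / 6
  ≈ 14.17

14.17


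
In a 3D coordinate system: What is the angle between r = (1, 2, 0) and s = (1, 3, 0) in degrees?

r·s = 1·1 + 2·3 + 0·0 = 1 + 6 + 0 = 7
|r| = √(1² + 2² + 0²) = √5 ≈ 2.236
|s| = √(1² + 3² + 0²) = √10 ≈ 3.162
cos θ = (r·s)/(|r||s|) = 7/(2.236·3.162) ≈ 0.9899
θ = arccos(0.9899) ≈ 8.13°

8.13°


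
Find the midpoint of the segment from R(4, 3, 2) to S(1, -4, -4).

M = ((x₁+x₂)/2, (y₁+y₂)/2, (z₁+z₂)/2)
  = ((4 + 1)/2, (3 - 4)/2, (2 - 4)/2)
  = (5/2, -1/2, -2/2)
  = (2.5, -0.5, -1)

(2.5, -0.5, -1)


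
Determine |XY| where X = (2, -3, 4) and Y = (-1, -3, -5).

d = √[(x₂-x₁)² + (y₂-y₁)² + (z₂-z₁)²]
  = √[(-3)² + 0² + (-9)²]
  = √[9 + 0 + 81]
  = √90
  ≈ 9.487

9.487


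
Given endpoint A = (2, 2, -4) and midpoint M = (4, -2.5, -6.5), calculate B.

B = 2M - A
  = (2·4 - 2, 2·(-2.5) - 2, 2·(-6.5) - (-4))
  = (8 - 2, -5 - 2, -13 + 4)
  = (6, -7, -9)

(6, -7, -9)


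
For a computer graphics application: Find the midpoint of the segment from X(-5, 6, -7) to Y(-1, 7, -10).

M = ((x₁+x₂)/2, (y₁+y₂)/2, (z₁+z₂)/2)
  = ((-5 - 1)/2, (6 + 7)/2, (-7 - 10)/2)
  = (-6/2, 13/2, -17/2)
  = (-3, 6.5, -8.5)

(-3, 6.5, -8.5)


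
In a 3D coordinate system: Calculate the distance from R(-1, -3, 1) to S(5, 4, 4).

d = √[(x₂-x₁)² + (y₂-y₁)² + (z₂-z₁)²]
  = √[6² + 7² + 3²]
  = √[36 + 49 + 9]
  = √94
  ≈ 9.695

9.695


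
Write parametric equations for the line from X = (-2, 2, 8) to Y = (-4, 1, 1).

Direction vector d = Y - X = (-4 + 2, 1 - 2, 1 - 8) = (-2, -1, -7)
Parametric form r = X + t·d:
x = -2 - 2t, y = 2 - t, z = 8 - 7t

x = -2 - 2t, y = 2 - t, z = 8 - 7t


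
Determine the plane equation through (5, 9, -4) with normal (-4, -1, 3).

The plane through P with normal n = (a, b, c) satisfies n·(r - P) = 0,
i.e. ax + by + cz = a·x₀ + b·y₀ + c·z₀.
d = (-4)·5 + (-1)·9 + 3·(-4)
  = -20 - 9 - 12
  = -41
Equation: -4x - y + 3z = -41

-4x - y + 3z = -41


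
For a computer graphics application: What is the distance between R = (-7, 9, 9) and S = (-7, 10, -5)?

d = √[(x₂-x₁)² + (y₂-y₁)² + (z₂-z₁)²]
  = √[0² + 1² + (-14)²]
  = √[0 + 1 + 196]
  = √197
  ≈ 14.04

14.04


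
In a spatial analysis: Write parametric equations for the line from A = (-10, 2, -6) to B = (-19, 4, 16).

Direction vector d = B - A = (-19 + 10, 4 - 2, 16 + 6) = (-9, 2, 22)
Parametric form r = A + t·d:
x = -10 - 9t, y = 2 + 2t, z = -6 + 22t

x = -10 - 9t, y = 2 + 2t, z = -6 + 22t


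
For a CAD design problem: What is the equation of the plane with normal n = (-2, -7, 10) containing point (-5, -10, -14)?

The plane through P with normal n = (a, b, c) satisfies n·(r - P) = 0,
i.e. ax + by + cz = a·x₀ + b·y₀ + c·z₀.
d = (-2)·(-5) + (-7)·(-10) + 10·(-14)
  = 10 + 70 - 140
  = -60
Equation: -2x - 7y + 10z = -60

-2x - 7y + 10z = -60


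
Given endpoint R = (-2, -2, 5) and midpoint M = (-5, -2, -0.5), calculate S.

S = 2M - R
  = (2·(-5) - (-2), 2·(-2) - (-2), 2·(-0.5) - 5)
  = (-10 + 2, -4 + 2, -1 - 5)
  = (-8, -2, -6)

(-8, -2, -6)


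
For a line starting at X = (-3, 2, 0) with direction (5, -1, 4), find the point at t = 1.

P(t) = X + t·d
  = (-3 + 5·1, 2 + (-1)·1, 0 + 4·1)
  = (-3 + 5, 2 - 1, 0 + 4)
  = (2, 1, 4)

(2, 1, 4)


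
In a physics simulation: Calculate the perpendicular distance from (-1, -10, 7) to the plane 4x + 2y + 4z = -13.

distance = |a·x₀ + b·y₀ + c·z₀ - d| / √(a² + b² + c²)
  = |4·(-1) + 2·(-10) + 4·7 - (-13)| / √(4² + 2² + 4²)
  = |-4 - 20 + 28 + 13| / √(16 + 4 + 16)
  = |17| / √36
  = 17 / 6
  ≈ 2.833

2.833


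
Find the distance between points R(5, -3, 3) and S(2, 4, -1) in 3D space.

d = √[(x₂-x₁)² + (y₂-y₁)² + (z₂-z₁)²]
  = √[(-3)² + 7² + (-4)²]
  = √[9 + 49 + 16]
  = √74
  ≈ 8.602

8.602


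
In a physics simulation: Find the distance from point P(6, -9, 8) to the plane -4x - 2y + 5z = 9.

distance = |a·x₀ + b·y₀ + c·z₀ - d| / √(a² + b² + c²)
  = |(-4)·6 + (-2)·(-9) + 5·8 - 9| / √((-4)² + (-2)² + 5²)
  = |-24 + 18 + 40 - 9| / √(16 + 4 + 25)
  = |25| / √45
  = 25 / 6.708
  ≈ 3.727

3.727


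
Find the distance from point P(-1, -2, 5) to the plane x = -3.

distance = |a·x₀ + b·y₀ + c·z₀ - d| / √(a² + b² + c²)
  = |1·(-1) + 0·(-2) + 0·5 - (-3)| / √(1² + 0² + 0²)
  = |-1 + 0 + 0 + 3| / √(1 + 0 + 0)
  = |2| / √1
  = 2 / 1
  ≈ 2

2


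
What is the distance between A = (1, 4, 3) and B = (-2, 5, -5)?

d = √[(x₂-x₁)² + (y₂-y₁)² + (z₂-z₁)²]
  = √[(-3)² + 1² + (-8)²]
  = √[9 + 1 + 64]
  = √74
  ≈ 8.602

8.602


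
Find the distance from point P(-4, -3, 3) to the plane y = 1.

distance = |a·x₀ + b·y₀ + c·z₀ - d| / √(a² + b² + c²)
  = |0·(-4) + 1·(-3) + 0·3 - 1| / √(0² + 1² + 0²)
  = |0 - 3 + 0 - 1| / √(0 + 1 + 0)
  = |-4| / √1
  = 4 / 1
  ≈ 4

4


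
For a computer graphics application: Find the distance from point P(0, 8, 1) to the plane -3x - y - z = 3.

distance = |a·x₀ + b·y₀ + c·z₀ - d| / √(a² + b² + c²)
  = |(-3)·0 + (-1)·8 + (-1)·1 - 3| / √((-3)² + (-1)² + (-1)²)
  = |0 - 8 - 1 - 3| / √(9 + 1 + 1)
  = |-12| / √11
  = 12 / 3.317
  ≈ 3.618

3.618


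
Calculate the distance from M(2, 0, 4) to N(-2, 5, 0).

d = √[(x₂-x₁)² + (y₂-y₁)² + (z₂-z₁)²]
  = √[(-4)² + 5² + (-4)²]
  = √[16 + 25 + 16]
  = √57
  ≈ 7.55

7.55


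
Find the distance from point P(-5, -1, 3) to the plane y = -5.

distance = |a·x₀ + b·y₀ + c·z₀ - d| / √(a² + b² + c²)
  = |0·(-5) + 1·(-1) + 0·3 - (-5)| / √(0² + 1² + 0²)
  = |0 - 1 + 0 + 5| / √(0 + 1 + 0)
  = |4| / √1
  = 4 / 1
  ≈ 4

4


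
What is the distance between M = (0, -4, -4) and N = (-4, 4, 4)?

d = √[(x₂-x₁)² + (y₂-y₁)² + (z₂-z₁)²]
  = √[(-4)² + 8² + 8²]
  = √[16 + 64 + 64]
  = √144
  ≈ 12

12


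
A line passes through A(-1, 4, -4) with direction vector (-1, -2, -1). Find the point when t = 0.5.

P(t) = A + t·d
  = (-1 + (-1)·0.5, 4 + (-2)·0.5, -4 + (-1)·0.5)
  = (-1 - 0.5, 4 - 1, -4 - 0.5)
  = (-1.5, 3, -4.5)

(-1.5, 3, -4.5)


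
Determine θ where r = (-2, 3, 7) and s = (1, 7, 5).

r·s = (-2)·1 + 3·7 + 7·5 = -2 + 21 + 35 = 54
|r| = √((-2)² + 3² + 7²) = √62 ≈ 7.874
|s| = √(1² + 7² + 5²) = √75 ≈ 8.66
cos θ = (r·s)/(|r||s|) = 54/(7.874·8.66) ≈ 0.7919
θ = arccos(0.7919) ≈ 37.64°

37.64°


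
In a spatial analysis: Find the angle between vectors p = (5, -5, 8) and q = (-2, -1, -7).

p·q = 5·(-2) + (-5)·(-1) + 8·(-7) = -10 + 5 - 56 = -61
|p| = √(5² + (-5)² + 8²) = √114 ≈ 10.68
|q| = √((-2)² + (-1)² + (-7)²) = √54 ≈ 7.348
cos θ = (p·q)/(|p||q|) = -61/(10.68·7.348) ≈ -0.7775
θ = arccos(-0.7775) ≈ 141°

141°


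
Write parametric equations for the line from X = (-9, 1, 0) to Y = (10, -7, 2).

Direction vector d = Y - X = (10 + 9, -7 - 1, 2 + 0) = (19, -8, 2)
Parametric form r = X + t·d:
x = -9 + 19t, y = 1 - 8t, z = 0 + 2t

x = -9 + 19t, y = 1 - 8t, z = 0 + 2t


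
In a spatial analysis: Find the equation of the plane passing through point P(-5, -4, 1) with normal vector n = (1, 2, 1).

The plane through P with normal n = (a, b, c) satisfies n·(r - P) = 0,
i.e. ax + by + cz = a·x₀ + b·y₀ + c·z₀.
d = 1·(-5) + 2·(-4) + 1·1
  = -5 - 8 + 1
  = -12
Equation: x + 2y + z = -12

x + 2y + z = -12


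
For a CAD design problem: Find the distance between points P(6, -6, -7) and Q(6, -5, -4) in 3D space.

d = √[(x₂-x₁)² + (y₂-y₁)² + (z₂-z₁)²]
  = √[0² + 1² + 3²]
  = √[0 + 1 + 9]
  = √10
  ≈ 3.162

3.162


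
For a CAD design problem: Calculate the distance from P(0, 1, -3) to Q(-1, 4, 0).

d = √[(x₂-x₁)² + (y₂-y₁)² + (z₂-z₁)²]
  = √[(-1)² + 3² + 3²]
  = √[1 + 9 + 9]
  = √19
  ≈ 4.359

4.359


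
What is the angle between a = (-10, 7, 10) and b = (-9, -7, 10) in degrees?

a·b = (-10)·(-9) + 7·(-7) + 10·10 = 90 - 49 + 100 = 141
|a| = √((-10)² + 7² + 10²) = √249 ≈ 15.78
|b| = √((-9)² + (-7)² + 10²) = √230 ≈ 15.17
cos θ = (a·b)/(|a||b|) = 141/(15.78·15.17) ≈ 0.5892
θ = arccos(0.5892) ≈ 53.9°

53.9°


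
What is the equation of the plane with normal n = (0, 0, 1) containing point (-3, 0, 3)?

The plane through P with normal n = (a, b, c) satisfies n·(r - P) = 0,
i.e. ax + by + cz = a·x₀ + b·y₀ + c·z₀.
d = 0·(-3) + 0·0 + 1·3
  = 0 + 0 + 3
  = 3
Equation: z = 3

z = 3


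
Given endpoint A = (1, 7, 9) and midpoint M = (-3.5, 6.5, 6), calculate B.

B = 2M - A
  = (2·(-3.5) - 1, 2·6.5 - 7, 2·6 - 9)
  = (-7 - 1, 13 - 7, 12 - 9)
  = (-8, 6, 3)

(-8, 6, 3)


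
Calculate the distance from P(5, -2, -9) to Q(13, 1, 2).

d = √[(x₂-x₁)² + (y₂-y₁)² + (z₂-z₁)²]
  = √[8² + 3² + 11²]
  = √[64 + 9 + 121]
  = √194
  ≈ 13.93

13.93


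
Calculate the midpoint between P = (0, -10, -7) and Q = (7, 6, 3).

M = ((x₁+x₂)/2, (y₁+y₂)/2, (z₁+z₂)/2)
  = ((0 + 7)/2, (-10 + 6)/2, (-7 + 3)/2)
  = (7/2, -4/2, -4/2)
  = (3.5, -2, -2)

(3.5, -2, -2)


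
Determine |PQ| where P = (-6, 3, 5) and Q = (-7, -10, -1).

d = √[(x₂-x₁)² + (y₂-y₁)² + (z₂-z₁)²]
  = √[(-1)² + (-13)² + (-6)²]
  = √[1 + 169 + 36]
  = √206
  ≈ 14.35

14.35


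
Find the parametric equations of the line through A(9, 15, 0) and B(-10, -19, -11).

Direction vector d = B - A = (-10 - 9, -19 - 15, -11 + 0) = (-19, -34, -11)
Parametric form r = A + t·d:
x = 9 - 19t, y = 15 - 34t, z = 0 - 11t

x = 9 - 19t, y = 15 - 34t, z = 0 - 11t


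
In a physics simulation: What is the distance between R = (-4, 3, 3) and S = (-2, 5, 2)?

d = √[(x₂-x₁)² + (y₂-y₁)² + (z₂-z₁)²]
  = √[2² + 2² + (-1)²]
  = √[4 + 4 + 1]
  = √9
  ≈ 3

3


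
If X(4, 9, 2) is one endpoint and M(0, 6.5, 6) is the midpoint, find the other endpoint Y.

Y = 2M - X
  = (2·0 - 4, 2·6.5 - 9, 2·6 - 2)
  = (0 - 4, 13 - 9, 12 - 2)
  = (-4, 4, 10)

(-4, 4, 10)


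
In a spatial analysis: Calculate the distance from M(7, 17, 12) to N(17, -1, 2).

d = √[(x₂-x₁)² + (y₂-y₁)² + (z₂-z₁)²]
  = √[10² + (-18)² + (-10)²]
  = √[100 + 324 + 100]
  = √524
  ≈ 22.89

22.89


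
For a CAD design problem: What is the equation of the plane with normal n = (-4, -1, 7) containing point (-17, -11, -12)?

The plane through P with normal n = (a, b, c) satisfies n·(r - P) = 0,
i.e. ax + by + cz = a·x₀ + b·y₀ + c·z₀.
d = (-4)·(-17) + (-1)·(-11) + 7·(-12)
  = 68 + 11 - 84
  = -5
Equation: -4x - y + 7z = -5

-4x - y + 7z = -5


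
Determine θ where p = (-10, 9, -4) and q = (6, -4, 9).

p·q = (-10)·6 + 9·(-4) + (-4)·9 = -60 - 36 - 36 = -132
|p| = √((-10)² + 9² + (-4)²) = √197 ≈ 14.04
|q| = √(6² + (-4)² + 9²) = √133 ≈ 11.53
cos θ = (p·q)/(|p||q|) = -132/(14.04·11.53) ≈ -0.8155
θ = arccos(-0.8155) ≈ 144.6°

144.6°


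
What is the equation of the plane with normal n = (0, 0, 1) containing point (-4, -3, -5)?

The plane through P with normal n = (a, b, c) satisfies n·(r - P) = 0,
i.e. ax + by + cz = a·x₀ + b·y₀ + c·z₀.
d = 0·(-4) + 0·(-3) + 1·(-5)
  = 0 + 0 - 5
  = -5
Equation: z = -5

z = -5


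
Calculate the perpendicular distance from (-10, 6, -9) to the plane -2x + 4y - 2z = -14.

distance = |a·x₀ + b·y₀ + c·z₀ - d| / √(a² + b² + c²)
  = |(-2)·(-10) + 4·6 + (-2)·(-9) - (-14)| / √((-2)² + 4² + (-2)²)
  = |20 + 24 + 18 + 14| / √(4 + 16 + 4)
  = |76| / √24
  = 76 / 4.899
  ≈ 15.51

15.51


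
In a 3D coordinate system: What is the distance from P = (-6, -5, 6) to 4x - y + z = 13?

distance = |a·x₀ + b·y₀ + c·z₀ - d| / √(a² + b² + c²)
  = |4·(-6) + (-1)·(-5) + 1·6 - 13| / √(4² + (-1)² + 1²)
  = |-24 + 5 + 6 - 13| / √(16 + 1 + 1)
  = |-26| / √18
  = 26 / 4.243
  ≈ 6.128

6.128


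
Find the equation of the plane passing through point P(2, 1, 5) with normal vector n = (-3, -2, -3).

The plane through P with normal n = (a, b, c) satisfies n·(r - P) = 0,
i.e. ax + by + cz = a·x₀ + b·y₀ + c·z₀.
d = (-3)·2 + (-2)·1 + (-3)·5
  = -6 - 2 - 15
  = -23
Equation: -3x - 2y - 3z = -23

-3x - 2y - 3z = -23


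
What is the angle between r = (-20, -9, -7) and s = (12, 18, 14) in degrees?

r·s = (-20)·12 + (-9)·18 + (-7)·14 = -240 - 162 - 98 = -500
|r| = √((-20)² + (-9)² + (-7)²) = √530 ≈ 23.02
|s| = √(12² + 18² + 14²) = √664 ≈ 25.77
cos θ = (r·s)/(|r||s|) = -500/(23.02·25.77) ≈ -0.8428
θ = arccos(-0.8428) ≈ 147.4°

147.4°


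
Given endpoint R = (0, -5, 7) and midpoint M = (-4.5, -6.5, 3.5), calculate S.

S = 2M - R
  = (2·(-4.5) - 0, 2·(-6.5) - (-5), 2·3.5 - 7)
  = (-9 + 0, -13 + 5, 7 - 7)
  = (-9, -8, 0)

(-9, -8, 0)


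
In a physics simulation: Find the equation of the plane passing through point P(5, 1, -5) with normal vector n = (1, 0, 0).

The plane through P with normal n = (a, b, c) satisfies n·(r - P) = 0,
i.e. ax + by + cz = a·x₀ + b·y₀ + c·z₀.
d = 1·5 + 0·1 + 0·(-5)
  = 5 + 0 + 0
  = 5
Equation: x = 5

x = 5


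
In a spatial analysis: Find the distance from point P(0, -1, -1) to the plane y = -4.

distance = |a·x₀ + b·y₀ + c·z₀ - d| / √(a² + b² + c²)
  = |0·0 + 1·(-1) + 0·(-1) - (-4)| / √(0² + 1² + 0²)
  = |0 - 1 + 0 + 4| / √(0 + 1 + 0)
  = |3| / √1
  = 3 / 1
  ≈ 3

3


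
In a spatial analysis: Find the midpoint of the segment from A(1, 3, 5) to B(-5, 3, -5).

M = ((x₁+x₂)/2, (y₁+y₂)/2, (z₁+z₂)/2)
  = ((1 - 5)/2, (3 + 3)/2, (5 - 5)/2)
  = (-4/2, 6/2, 0/2)
  = (-2, 3, 0)

(-2, 3, 0)


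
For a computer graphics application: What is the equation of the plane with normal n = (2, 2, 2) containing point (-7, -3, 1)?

The plane through P with normal n = (a, b, c) satisfies n·(r - P) = 0,
i.e. ax + by + cz = a·x₀ + b·y₀ + c·z₀.
d = 2·(-7) + 2·(-3) + 2·1
  = -14 - 6 + 2
  = -18
Equation: 2x + 2y + 2z = -18

2x + 2y + 2z = -18


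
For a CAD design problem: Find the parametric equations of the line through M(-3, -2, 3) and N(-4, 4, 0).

Direction vector d = N - M = (-4 + 3, 4 + 2, 0 - 3) = (-1, 6, -3)
Parametric form r = M + t·d:
x = -3 - t, y = -2 + 6t, z = 3 - 3t

x = -3 - t, y = -2 + 6t, z = 3 - 3t


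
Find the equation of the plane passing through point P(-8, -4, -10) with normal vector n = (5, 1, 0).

The plane through P with normal n = (a, b, c) satisfies n·(r - P) = 0,
i.e. ax + by + cz = a·x₀ + b·y₀ + c·z₀.
d = 5·(-8) + 1·(-4) + 0·(-10)
  = -40 - 4 + 0
  = -44
Equation: 5x + y = -44

5x + y = -44


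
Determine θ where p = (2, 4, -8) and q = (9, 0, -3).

p·q = 2·9 + 4·0 + (-8)·(-3) = 18 + 0 + 24 = 42
|p| = √(2² + 4² + (-8)²) = √84 ≈ 9.165
|q| = √(9² + 0² + (-3)²) = √90 ≈ 9.487
cos θ = (p·q)/(|p||q|) = 42/(9.165·9.487) ≈ 0.483
θ = arccos(0.483) ≈ 61.12°

61.12°


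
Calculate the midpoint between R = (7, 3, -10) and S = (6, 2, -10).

M = ((x₁+x₂)/2, (y₁+y₂)/2, (z₁+z₂)/2)
  = ((7 + 6)/2, (3 + 2)/2, (-10 - 10)/2)
  = (13/2, 5/2, -20/2)
  = (6.5, 2.5, -10)

(6.5, 2.5, -10)


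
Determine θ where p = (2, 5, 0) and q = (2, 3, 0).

p·q = 2·2 + 5·3 + 0·0 = 4 + 15 + 0 = 19
|p| = √(2² + 5² + 0²) = √29 ≈ 5.385
|q| = √(2² + 3² + 0²) = √13 ≈ 3.606
cos θ = (p·q)/(|p||q|) = 19/(5.385·3.606) ≈ 0.9785
θ = arccos(0.9785) ≈ 11.89°

11.89°


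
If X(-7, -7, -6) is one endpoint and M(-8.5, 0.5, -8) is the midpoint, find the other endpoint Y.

Y = 2M - X
  = (2·(-8.5) - (-7), 2·0.5 - (-7), 2·(-8) - (-6))
  = (-17 + 7, 1 + 7, -16 + 6)
  = (-10, 8, -10)

(-10, 8, -10)


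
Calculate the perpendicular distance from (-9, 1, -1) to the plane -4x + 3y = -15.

distance = |a·x₀ + b·y₀ + c·z₀ - d| / √(a² + b² + c²)
  = |(-4)·(-9) + 3·1 + 0·(-1) - (-15)| / √((-4)² + 3² + 0²)
  = |36 + 3 + 0 + 15| / √(16 + 9 + 0)
  = |54| / √25
  = 54 / 5
  ≈ 10.8

10.8


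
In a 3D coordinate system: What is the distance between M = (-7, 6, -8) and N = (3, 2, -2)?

d = √[(x₂-x₁)² + (y₂-y₁)² + (z₂-z₁)²]
  = √[10² + (-4)² + 6²]
  = √[100 + 16 + 36]
  = √152
  ≈ 12.33

12.33


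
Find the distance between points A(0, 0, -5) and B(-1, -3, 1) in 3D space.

d = √[(x₂-x₁)² + (y₂-y₁)² + (z₂-z₁)²]
  = √[(-1)² + (-3)² + 6²]
  = √[1 + 9 + 36]
  = √46
  ≈ 6.782

6.782


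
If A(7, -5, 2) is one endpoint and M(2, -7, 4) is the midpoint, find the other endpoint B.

B = 2M - A
  = (2·2 - 7, 2·(-7) - (-5), 2·4 - 2)
  = (4 - 7, -14 + 5, 8 - 2)
  = (-3, -9, 6)

(-3, -9, 6)


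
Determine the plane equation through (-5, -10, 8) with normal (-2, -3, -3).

The plane through P with normal n = (a, b, c) satisfies n·(r - P) = 0,
i.e. ax + by + cz = a·x₀ + b·y₀ + c·z₀.
d = (-2)·(-5) + (-3)·(-10) + (-3)·8
  = 10 + 30 - 24
  = 16
Equation: -2x - 3y - 3z = 16

-2x - 3y - 3z = 16


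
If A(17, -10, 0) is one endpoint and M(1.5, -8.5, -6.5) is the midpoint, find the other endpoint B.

B = 2M - A
  = (2·1.5 - 17, 2·(-8.5) - (-10), 2·(-6.5) - 0)
  = (3 - 17, -17 + 10, -13 + 0)
  = (-14, -7, -13)

(-14, -7, -13)


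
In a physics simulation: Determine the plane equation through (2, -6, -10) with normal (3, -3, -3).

The plane through P with normal n = (a, b, c) satisfies n·(r - P) = 0,
i.e. ax + by + cz = a·x₀ + b·y₀ + c·z₀.
d = 3·2 + (-3)·(-6) + (-3)·(-10)
  = 6 + 18 + 30
  = 54
Equation: 3x - 3y - 3z = 54

3x - 3y - 3z = 54


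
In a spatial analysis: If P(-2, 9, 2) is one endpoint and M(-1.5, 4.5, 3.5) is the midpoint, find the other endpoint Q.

Q = 2M - P
  = (2·(-1.5) - (-2), 2·4.5 - 9, 2·3.5 - 2)
  = (-3 + 2, 9 - 9, 7 - 2)
  = (-1, 0, 5)

(-1, 0, 5)


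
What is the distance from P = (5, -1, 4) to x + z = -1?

distance = |a·x₀ + b·y₀ + c·z₀ - d| / √(a² + b² + c²)
  = |1·5 + 0·(-1) + 1·4 - (-1)| / √(1² + 0² + 1²)
  = |5 + 0 + 4 + 1| / √(1 + 0 + 1)
  = |10| / √2
  = 10 / 1.414
  ≈ 7.071

7.071


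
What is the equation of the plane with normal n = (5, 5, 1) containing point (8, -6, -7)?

The plane through P with normal n = (a, b, c) satisfies n·(r - P) = 0,
i.e. ax + by + cz = a·x₀ + b·y₀ + c·z₀.
d = 5·8 + 5·(-6) + 1·(-7)
  = 40 - 30 - 7
  = 3
Equation: 5x + 5y + z = 3

5x + 5y + z = 3


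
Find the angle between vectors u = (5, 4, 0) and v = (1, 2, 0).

u·v = 5·1 + 4·2 + 0·0 = 5 + 8 + 0 = 13
|u| = √(5² + 4² + 0²) = √41 ≈ 6.403
|v| = √(1² + 2² + 0²) = √5 ≈ 2.236
cos θ = (u·v)/(|u||v|) = 13/(6.403·2.236) ≈ 0.908
θ = arccos(0.908) ≈ 24.78°

24.78°


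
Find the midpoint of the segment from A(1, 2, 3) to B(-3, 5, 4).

M = ((x₁+x₂)/2, (y₁+y₂)/2, (z₁+z₂)/2)
  = ((1 - 3)/2, (2 + 5)/2, (3 + 4)/2)
  = (-2/2, 7/2, 7/2)
  = (-1, 3.5, 3.5)

(-1, 3.5, 3.5)


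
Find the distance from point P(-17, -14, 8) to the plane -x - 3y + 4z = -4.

distance = |a·x₀ + b·y₀ + c·z₀ - d| / √(a² + b² + c²)
  = |(-1)·(-17) + (-3)·(-14) + 4·8 - (-4)| / √((-1)² + (-3)² + 4²)
  = |17 + 42 + 32 + 4| / √(1 + 9 + 16)
  = |95| / √26
  = 95 / 5.099
  ≈ 18.63

18.63


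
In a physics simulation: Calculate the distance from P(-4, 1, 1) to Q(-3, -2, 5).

d = √[(x₂-x₁)² + (y₂-y₁)² + (z₂-z₁)²]
  = √[1² + (-3)² + 4²]
  = √[1 + 9 + 16]
  = √26
  ≈ 5.099

5.099


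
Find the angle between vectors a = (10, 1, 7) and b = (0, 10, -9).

a·b = 10·0 + 1·10 + 7·(-9) = 0 + 10 - 63 = -53
|a| = √(10² + 1² + 7²) = √150 ≈ 12.25
|b| = √(0² + 10² + (-9)²) = √181 ≈ 13.45
cos θ = (a·b)/(|a||b|) = -53/(12.25·13.45) ≈ -0.3217
θ = arccos(-0.3217) ≈ 108.8°

108.8°


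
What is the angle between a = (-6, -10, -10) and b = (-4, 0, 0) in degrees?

a·b = (-6)·(-4) + (-10)·0 + (-10)·0 = 24 + 0 + 0 = 24
|a| = √((-6)² + (-10)² + (-10)²) = √236 ≈ 15.36
|b| = √((-4)² + 0² + 0²) = √16 ≈ 4
cos θ = (a·b)/(|a||b|) = 24/(15.36·4) ≈ 0.3906
θ = arccos(0.3906) ≈ 67.01°

67.01°


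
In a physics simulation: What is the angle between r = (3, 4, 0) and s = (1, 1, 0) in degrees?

r·s = 3·1 + 4·1 + 0·0 = 3 + 4 + 0 = 7
|r| = √(3² + 4² + 0²) = √25 ≈ 5
|s| = √(1² + 1² + 0²) = √2 ≈ 1.414
cos θ = (r·s)/(|r||s|) = 7/(5·1.414) ≈ 0.9899
θ = arccos(0.9899) ≈ 8.13°

8.13°


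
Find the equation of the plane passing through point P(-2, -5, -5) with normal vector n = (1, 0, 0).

The plane through P with normal n = (a, b, c) satisfies n·(r - P) = 0,
i.e. ax + by + cz = a·x₀ + b·y₀ + c·z₀.
d = 1·(-2) + 0·(-5) + 0·(-5)
  = -2 + 0 + 0
  = -2
Equation: x = -2

x = -2


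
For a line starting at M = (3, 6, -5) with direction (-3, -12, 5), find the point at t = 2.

P(t) = M + t·d
  = (3 + (-3)·2, 6 + (-12)·2, -5 + 5·2)
  = (3 - 6, 6 - 24, -5 + 10)
  = (-3, -18, 5)

(-3, -18, 5)


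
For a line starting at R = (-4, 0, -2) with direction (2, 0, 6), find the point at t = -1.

P(t) = R + t·d
  = (-4 + 2·(-1), 0 + 0·(-1), -2 + 6·(-1))
  = (-4 - 2, 0 + 0, -2 - 6)
  = (-6, 0, -8)

(-6, 0, -8)


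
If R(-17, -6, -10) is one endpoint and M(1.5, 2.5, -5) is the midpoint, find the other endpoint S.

S = 2M - R
  = (2·1.5 - (-17), 2·2.5 - (-6), 2·(-5) - (-10))
  = (3 + 17, 5 + 6, -10 + 10)
  = (20, 11, 0)

(20, 11, 0)


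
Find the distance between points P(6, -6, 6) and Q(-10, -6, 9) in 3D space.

d = √[(x₂-x₁)² + (y₂-y₁)² + (z₂-z₁)²]
  = √[(-16)² + 0² + 3²]
  = √[256 + 0 + 9]
  = √265
  ≈ 16.28

16.28


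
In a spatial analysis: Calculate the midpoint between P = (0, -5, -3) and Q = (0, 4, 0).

M = ((x₁+x₂)/2, (y₁+y₂)/2, (z₁+z₂)/2)
  = ((0 + 0)/2, (-5 + 4)/2, (-3 + 0)/2)
  = (0/2, -1/2, -3/2)
  = (0, -0.5, -1.5)

(0, -0.5, -1.5)


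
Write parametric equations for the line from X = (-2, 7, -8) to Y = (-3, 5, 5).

Direction vector d = Y - X = (-3 + 2, 5 - 7, 5 + 8) = (-1, -2, 13)
Parametric form r = X + t·d:
x = -2 - t, y = 7 - 2t, z = -8 + 13t

x = -2 - t, y = 7 - 2t, z = -8 + 13t


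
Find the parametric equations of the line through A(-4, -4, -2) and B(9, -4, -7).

Direction vector d = B - A = (9 + 4, -4 + 4, -7 + 2) = (13, 0, -5)
Parametric form r = A + t·d:
x = -4 + 13t, y = -4, z = -2 - 5t

x = -4 + 13t, y = -4, z = -2 - 5t


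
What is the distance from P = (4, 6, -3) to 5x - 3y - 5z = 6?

distance = |a·x₀ + b·y₀ + c·z₀ - d| / √(a² + b² + c²)
  = |5·4 + (-3)·6 + (-5)·(-3) - 6| / √(5² + (-3)² + (-5)²)
  = |20 - 18 + 15 - 6| / √(25 + 9 + 25)
  = |11| / √59
  = 11 / 7.681
  ≈ 1.432

1.432


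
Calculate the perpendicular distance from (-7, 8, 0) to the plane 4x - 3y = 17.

distance = |a·x₀ + b·y₀ + c·z₀ - d| / √(a² + b² + c²)
  = |4·(-7) + (-3)·8 + 0·0 - 17| / √(4² + (-3)² + 0²)
  = |-28 - 24 + 0 - 17| / √(16 + 9 + 0)
  = |-69| / √25
  = 69 / 5
  ≈ 13.8

13.8


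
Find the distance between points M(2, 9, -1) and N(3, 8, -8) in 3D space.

d = √[(x₂-x₁)² + (y₂-y₁)² + (z₂-z₁)²]
  = √[1² + (-1)² + (-7)²]
  = √[1 + 1 + 49]
  = √51
  ≈ 7.141

7.141


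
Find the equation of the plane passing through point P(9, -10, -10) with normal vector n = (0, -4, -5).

The plane through P with normal n = (a, b, c) satisfies n·(r - P) = 0,
i.e. ax + by + cz = a·x₀ + b·y₀ + c·z₀.
d = 0·9 + (-4)·(-10) + (-5)·(-10)
  = 0 + 40 + 50
  = 90
Equation: -4y - 5z = 90

-4y - 5z = 90


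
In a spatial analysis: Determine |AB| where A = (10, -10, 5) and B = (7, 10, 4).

d = √[(x₂-x₁)² + (y₂-y₁)² + (z₂-z₁)²]
  = √[(-3)² + 20² + (-1)²]
  = √[9 + 400 + 1]
  = √410
  ≈ 20.25

20.25


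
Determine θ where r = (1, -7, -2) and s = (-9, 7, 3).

r·s = 1·(-9) + (-7)·7 + (-2)·3 = -9 - 49 - 6 = -64
|r| = √(1² + (-7)² + (-2)²) = √54 ≈ 7.348
|s| = √((-9)² + 7² + 3²) = √139 ≈ 11.79
cos θ = (r·s)/(|r||s|) = -64/(7.348·11.79) ≈ -0.7387
θ = arccos(-0.7387) ≈ 137.6°

137.6°


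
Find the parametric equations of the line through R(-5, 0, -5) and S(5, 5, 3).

Direction vector d = S - R = (5 + 5, 5 + 0, 3 + 5) = (10, 5, 8)
Parametric form r = R + t·d:
x = -5 + 10t, y = 0 + 5t, z = -5 + 8t

x = -5 + 10t, y = 0 + 5t, z = -5 + 8t


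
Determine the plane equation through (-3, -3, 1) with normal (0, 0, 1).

The plane through P with normal n = (a, b, c) satisfies n·(r - P) = 0,
i.e. ax + by + cz = a·x₀ + b·y₀ + c·z₀.
d = 0·(-3) + 0·(-3) + 1·1
  = 0 + 0 + 1
  = 1
Equation: z = 1

z = 1


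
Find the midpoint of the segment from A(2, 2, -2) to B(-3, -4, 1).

M = ((x₁+x₂)/2, (y₁+y₂)/2, (z₁+z₂)/2)
  = ((2 - 3)/2, (2 - 4)/2, (-2 + 1)/2)
  = (-1/2, -2/2, -1/2)
  = (-0.5, -1, -0.5)

(-0.5, -1, -0.5)


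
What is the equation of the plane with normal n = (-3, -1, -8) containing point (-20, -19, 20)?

The plane through P with normal n = (a, b, c) satisfies n·(r - P) = 0,
i.e. ax + by + cz = a·x₀ + b·y₀ + c·z₀.
d = (-3)·(-20) + (-1)·(-19) + (-8)·20
  = 60 + 19 - 160
  = -81
Equation: -3x - y - 8z = -81

-3x - y - 8z = -81


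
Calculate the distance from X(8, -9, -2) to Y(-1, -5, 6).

d = √[(x₂-x₁)² + (y₂-y₁)² + (z₂-z₁)²]
  = √[(-9)² + 4² + 8²]
  = √[81 + 16 + 64]
  = √161
  ≈ 12.69

12.69


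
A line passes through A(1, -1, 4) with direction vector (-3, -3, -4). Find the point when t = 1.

P(t) = A + t·d
  = (1 + (-3)·1, -1 + (-3)·1, 4 + (-4)·1)
  = (1 - 3, -1 - 3, 4 - 4)
  = (-2, -4, 0)

(-2, -4, 0)


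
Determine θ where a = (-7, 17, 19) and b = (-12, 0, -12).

a·b = (-7)·(-12) + 17·0 + 19·(-12) = 84 + 0 - 228 = -144
|a| = √((-7)² + 17² + 19²) = √699 ≈ 26.44
|b| = √((-12)² + 0² + (-12)²) = √288 ≈ 16.97
cos θ = (a·b)/(|a||b|) = -144/(26.44·16.97) ≈ -0.3209
θ = arccos(-0.3209) ≈ 108.7°

108.7°


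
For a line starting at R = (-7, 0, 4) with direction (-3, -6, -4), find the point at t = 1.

P(t) = R + t·d
  = (-7 + (-3)·1, 0 + (-6)·1, 4 + (-4)·1)
  = (-7 - 3, 0 - 6, 4 - 4)
  = (-10, -6, 0)

(-10, -6, 0)


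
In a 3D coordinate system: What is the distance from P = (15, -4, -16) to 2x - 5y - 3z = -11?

distance = |a·x₀ + b·y₀ + c·z₀ - d| / √(a² + b² + c²)
  = |2·15 + (-5)·(-4) + (-3)·(-16) - (-11)| / √(2² + (-5)² + (-3)²)
  = |30 + 20 + 48 + 11| / √(4 + 25 + 9)
  = |109| / √38
  = 109 / 6.164
  ≈ 17.68

17.68


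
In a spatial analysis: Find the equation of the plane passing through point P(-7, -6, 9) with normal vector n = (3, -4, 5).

The plane through P with normal n = (a, b, c) satisfies n·(r - P) = 0,
i.e. ax + by + cz = a·x₀ + b·y₀ + c·z₀.
d = 3·(-7) + (-4)·(-6) + 5·9
  = -21 + 24 + 45
  = 48
Equation: 3x - 4y + 5z = 48

3x - 4y + 5z = 48


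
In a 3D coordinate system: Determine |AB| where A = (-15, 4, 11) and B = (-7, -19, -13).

d = √[(x₂-x₁)² + (y₂-y₁)² + (z₂-z₁)²]
  = √[8² + (-23)² + (-24)²]
  = √[64 + 529 + 576]
  = √1169
  ≈ 34.19

34.19


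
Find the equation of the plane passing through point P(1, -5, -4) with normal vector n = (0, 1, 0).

The plane through P with normal n = (a, b, c) satisfies n·(r - P) = 0,
i.e. ax + by + cz = a·x₀ + b·y₀ + c·z₀.
d = 0·1 + 1·(-5) + 0·(-4)
  = 0 - 5 + 0
  = -5
Equation: y = -5

y = -5


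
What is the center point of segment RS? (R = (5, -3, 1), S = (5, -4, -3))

M = ((x₁+x₂)/2, (y₁+y₂)/2, (z₁+z₂)/2)
  = ((5 + 5)/2, (-3 - 4)/2, (1 - 3)/2)
  = (10/2, -7/2, -2/2)
  = (5, -3.5, -1)

(5, -3.5, -1)


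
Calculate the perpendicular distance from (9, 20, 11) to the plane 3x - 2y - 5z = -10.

distance = |a·x₀ + b·y₀ + c·z₀ - d| / √(a² + b² + c²)
  = |3·9 + (-2)·20 + (-5)·11 - (-10)| / √(3² + (-2)² + (-5)²)
  = |27 - 40 - 55 + 10| / √(9 + 4 + 25)
  = |-58| / √38
  = 58 / 6.164
  ≈ 9.409

9.409


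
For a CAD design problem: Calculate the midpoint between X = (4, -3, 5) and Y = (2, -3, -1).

M = ((x₁+x₂)/2, (y₁+y₂)/2, (z₁+z₂)/2)
  = ((4 + 2)/2, (-3 - 3)/2, (5 - 1)/2)
  = (6/2, -6/2, 4/2)
  = (3, -3, 2)

(3, -3, 2)


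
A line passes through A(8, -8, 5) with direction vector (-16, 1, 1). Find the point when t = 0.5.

P(t) = A + t·d
  = (8 + (-16)·0.5, -8 + 1·0.5, 5 + 1·0.5)
  = (8 - 8, -8 + 0.5, 5 + 0.5)
  = (0, -7.5, 5.5)

(0, -7.5, 5.5)


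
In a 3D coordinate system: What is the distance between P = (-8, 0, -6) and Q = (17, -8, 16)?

d = √[(x₂-x₁)² + (y₂-y₁)² + (z₂-z₁)²]
  = √[25² + (-8)² + 22²]
  = √[625 + 64 + 484]
  = √1173
  ≈ 34.25

34.25


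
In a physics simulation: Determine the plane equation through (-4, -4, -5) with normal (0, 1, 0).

The plane through P with normal n = (a, b, c) satisfies n·(r - P) = 0,
i.e. ax + by + cz = a·x₀ + b·y₀ + c·z₀.
d = 0·(-4) + 1·(-4) + 0·(-5)
  = 0 - 4 + 0
  = -4
Equation: y = -4

y = -4


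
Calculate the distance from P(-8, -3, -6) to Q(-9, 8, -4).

d = √[(x₂-x₁)² + (y₂-y₁)² + (z₂-z₁)²]
  = √[(-1)² + 11² + 2²]
  = √[1 + 121 + 4]
  = √126
  ≈ 11.22

11.22


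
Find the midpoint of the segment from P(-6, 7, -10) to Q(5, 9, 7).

M = ((x₁+x₂)/2, (y₁+y₂)/2, (z₁+z₂)/2)
  = ((-6 + 5)/2, (7 + 9)/2, (-10 + 7)/2)
  = (-1/2, 16/2, -3/2)
  = (-0.5, 8, -1.5)

(-0.5, 8, -1.5)


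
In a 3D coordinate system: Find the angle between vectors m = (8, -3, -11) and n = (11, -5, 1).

m·n = 8·11 + (-3)·(-5) + (-11)·1 = 88 + 15 - 11 = 92
|m| = √(8² + (-3)² + (-11)²) = √194 ≈ 13.93
|n| = √(11² + (-5)² + 1²) = √147 ≈ 12.12
cos θ = (m·n)/(|m||n|) = 92/(13.93·12.12) ≈ 0.5448
θ = arccos(0.5448) ≈ 56.99°

56.99°


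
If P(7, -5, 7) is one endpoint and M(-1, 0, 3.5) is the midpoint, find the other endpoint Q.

Q = 2M - P
  = (2·(-1) - 7, 2·0 - (-5), 2·3.5 - 7)
  = (-2 - 7, 0 + 5, 7 - 7)
  = (-9, 5, 0)

(-9, 5, 0)


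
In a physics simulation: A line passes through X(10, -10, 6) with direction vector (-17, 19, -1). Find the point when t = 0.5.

P(t) = X + t·d
  = (10 + (-17)·0.5, -10 + 19·0.5, 6 + (-1)·0.5)
  = (10 - 8.5, -10 + 9.5, 6 - 0.5)
  = (1.5, -0.5, 5.5)

(1.5, -0.5, 5.5)


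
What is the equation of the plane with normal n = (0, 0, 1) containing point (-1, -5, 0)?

The plane through P with normal n = (a, b, c) satisfies n·(r - P) = 0,
i.e. ax + by + cz = a·x₀ + b·y₀ + c·z₀.
d = 0·(-1) + 0·(-5) + 1·0
  = 0 + 0 + 0
  = 0
Equation: z = 0

z = 0


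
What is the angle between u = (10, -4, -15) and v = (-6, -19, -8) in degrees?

u·v = 10·(-6) + (-4)·(-19) + (-15)·(-8) = -60 + 76 + 120 = 136
|u| = √(10² + (-4)² + (-15)²) = √341 ≈ 18.47
|v| = √((-6)² + (-19)² + (-8)²) = √461 ≈ 21.47
cos θ = (u·v)/(|u||v|) = 136/(18.47·21.47) ≈ 0.343
θ = arccos(0.343) ≈ 69.94°

69.94°


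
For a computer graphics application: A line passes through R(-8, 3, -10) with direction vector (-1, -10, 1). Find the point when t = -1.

P(t) = R + t·d
  = (-8 + (-1)·(-1), 3 + (-10)·(-1), -10 + 1·(-1))
  = (-8 + 1, 3 + 10, -10 - 1)
  = (-7, 13, -11)

(-7, 13, -11)


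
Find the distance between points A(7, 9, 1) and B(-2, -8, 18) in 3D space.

d = √[(x₂-x₁)² + (y₂-y₁)² + (z₂-z₁)²]
  = √[(-9)² + (-17)² + 17²]
  = √[81 + 289 + 289]
  = √659
  ≈ 25.67

25.67


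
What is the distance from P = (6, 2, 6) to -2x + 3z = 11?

distance = |a·x₀ + b·y₀ + c·z₀ - d| / √(a² + b² + c²)
  = |(-2)·6 + 0·2 + 3·6 - 11| / √((-2)² + 0² + 3²)
  = |-12 + 0 + 18 - 11| / √(4 + 0 + 9)
  = |-5| / √13
  = 5 / 3.606
  ≈ 1.387

1.387


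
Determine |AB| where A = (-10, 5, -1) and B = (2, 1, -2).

d = √[(x₂-x₁)² + (y₂-y₁)² + (z₂-z₁)²]
  = √[12² + (-4)² + (-1)²]
  = √[144 + 16 + 1]
  = √161
  ≈ 12.69

12.69


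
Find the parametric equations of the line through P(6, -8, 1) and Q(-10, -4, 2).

Direction vector d = Q - P = (-10 - 6, -4 + 8, 2 - 1) = (-16, 4, 1)
Parametric form r = P + t·d:
x = 6 - 16t, y = -8 + 4t, z = 1 + t

x = 6 - 16t, y = -8 + 4t, z = 1 + t


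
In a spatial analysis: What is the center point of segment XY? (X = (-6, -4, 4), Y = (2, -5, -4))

M = ((x₁+x₂)/2, (y₁+y₂)/2, (z₁+z₂)/2)
  = ((-6 + 2)/2, (-4 - 5)/2, (4 - 4)/2)
  = (-4/2, -9/2, 0/2)
  = (-2, -4.5, 0)

(-2, -4.5, 0)


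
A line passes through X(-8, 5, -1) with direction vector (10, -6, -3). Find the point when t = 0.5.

P(t) = X + t·d
  = (-8 + 10·0.5, 5 + (-6)·0.5, -1 + (-3)·0.5)
  = (-8 + 5, 5 - 3, -1 - 1.5)
  = (-3, 2, -2.5)

(-3, 2, -2.5)


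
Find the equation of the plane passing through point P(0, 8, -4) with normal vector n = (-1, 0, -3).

The plane through P with normal n = (a, b, c) satisfies n·(r - P) = 0,
i.e. ax + by + cz = a·x₀ + b·y₀ + c·z₀.
d = (-1)·0 + 0·8 + (-3)·(-4)
  = 0 + 0 + 12
  = 12
Equation: -x - 3z = 12

-x - 3z = 12


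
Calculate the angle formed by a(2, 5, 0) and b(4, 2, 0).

a·b = 2·4 + 5·2 + 0·0 = 8 + 10 + 0 = 18
|a| = √(2² + 5² + 0²) = √29 ≈ 5.385
|b| = √(4² + 2² + 0²) = √20 ≈ 4.472
cos θ = (a·b)/(|a||b|) = 18/(5.385·4.472) ≈ 0.7474
θ = arccos(0.7474) ≈ 41.63°

41.63°


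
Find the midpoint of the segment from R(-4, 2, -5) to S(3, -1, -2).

M = ((x₁+x₂)/2, (y₁+y₂)/2, (z₁+z₂)/2)
  = ((-4 + 3)/2, (2 - 1)/2, (-5 - 2)/2)
  = (-1/2, 1/2, -7/2)
  = (-0.5, 0.5, -3.5)

(-0.5, 0.5, -3.5)


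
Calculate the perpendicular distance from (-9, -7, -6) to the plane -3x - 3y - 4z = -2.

distance = |a·x₀ + b·y₀ + c·z₀ - d| / √(a² + b² + c²)
  = |(-3)·(-9) + (-3)·(-7) + (-4)·(-6) - (-2)| / √((-3)² + (-3)² + (-4)²)
  = |27 + 21 + 24 + 2| / √(9 + 9 + 16)
  = |74| / √34
  = 74 / 5.831
  ≈ 12.69

12.69


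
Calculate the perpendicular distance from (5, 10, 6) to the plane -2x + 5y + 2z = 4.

distance = |a·x₀ + b·y₀ + c·z₀ - d| / √(a² + b² + c²)
  = |(-2)·5 + 5·10 + 2·6 - 4| / √((-2)² + 5² + 2²)
  = |-10 + 50 + 12 - 4| / √(4 + 25 + 4)
  = |48| / √33
  = 48 / 5.745
  ≈ 8.356

8.356


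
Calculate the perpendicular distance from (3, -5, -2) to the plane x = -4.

distance = |a·x₀ + b·y₀ + c·z₀ - d| / √(a² + b² + c²)
  = |1·3 + 0·(-5) + 0·(-2) - (-4)| / √(1² + 0² + 0²)
  = |3 + 0 + 0 + 4| / √(1 + 0 + 0)
  = |7| / √1
  = 7 / 1
  ≈ 7

7


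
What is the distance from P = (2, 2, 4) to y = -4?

distance = |a·x₀ + b·y₀ + c·z₀ - d| / √(a² + b² + c²)
  = |0·2 + 1·2 + 0·4 - (-4)| / √(0² + 1² + 0²)
  = |0 + 2 + 0 + 4| / √(0 + 1 + 0)
  = |6| / √1
  = 6 / 1
  ≈ 6

6


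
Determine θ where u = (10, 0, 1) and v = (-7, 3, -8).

u·v = 10·(-7) + 0·3 + 1·(-8) = -70 + 0 - 8 = -78
|u| = √(10² + 0² + 1²) = √101 ≈ 10.05
|v| = √((-7)² + 3² + (-8)²) = √122 ≈ 11.05
cos θ = (u·v)/(|u||v|) = -78/(10.05·11.05) ≈ -0.7027
θ = arccos(-0.7027) ≈ 134.6°

134.6°


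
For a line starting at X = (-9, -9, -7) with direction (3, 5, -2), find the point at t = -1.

P(t) = X + t·d
  = (-9 + 3·(-1), -9 + 5·(-1), -7 + (-2)·(-1))
  = (-9 - 3, -9 - 5, -7 + 2)
  = (-12, -14, -5)

(-12, -14, -5)


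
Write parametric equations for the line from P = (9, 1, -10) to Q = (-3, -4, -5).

Direction vector d = Q - P = (-3 - 9, -4 - 1, -5 + 10) = (-12, -5, 5)
Parametric form r = P + t·d:
x = 9 - 12t, y = 1 - 5t, z = -10 + 5t

x = 9 - 12t, y = 1 - 5t, z = -10 + 5t


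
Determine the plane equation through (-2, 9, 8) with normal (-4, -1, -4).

The plane through P with normal n = (a, b, c) satisfies n·(r - P) = 0,
i.e. ax + by + cz = a·x₀ + b·y₀ + c·z₀.
d = (-4)·(-2) + (-1)·9 + (-4)·8
  = 8 - 9 - 32
  = -33
Equation: -4x - y - 4z = -33

-4x - y - 4z = -33


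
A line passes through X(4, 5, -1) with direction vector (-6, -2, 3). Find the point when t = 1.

P(t) = X + t·d
  = (4 + (-6)·1, 5 + (-2)·1, -1 + 3·1)
  = (4 - 6, 5 - 2, -1 + 3)
  = (-2, 3, 2)

(-2, 3, 2)


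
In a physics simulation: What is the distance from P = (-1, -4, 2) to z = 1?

distance = |a·x₀ + b·y₀ + c·z₀ - d| / √(a² + b² + c²)
  = |0·(-1) + 0·(-4) + 1·2 - 1| / √(0² + 0² + 1²)
  = |0 + 0 + 2 - 1| / √(0 + 0 + 1)
  = |1| / √1
  = 1 / 1
  ≈ 1

1


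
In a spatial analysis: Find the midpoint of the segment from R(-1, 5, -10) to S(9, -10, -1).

M = ((x₁+x₂)/2, (y₁+y₂)/2, (z₁+z₂)/2)
  = ((-1 + 9)/2, (5 - 10)/2, (-10 - 1)/2)
  = (8/2, -5/2, -11/2)
  = (4, -2.5, -5.5)

(4, -2.5, -5.5)


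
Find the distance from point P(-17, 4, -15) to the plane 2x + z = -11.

distance = |a·x₀ + b·y₀ + c·z₀ - d| / √(a² + b² + c²)
  = |2·(-17) + 0·4 + 1·(-15) - (-11)| / √(2² + 0² + 1²)
  = |-34 + 0 - 15 + 11| / √(4 + 0 + 1)
  = |-38| / √5
  = 38 / 2.236
  ≈ 16.99

16.99


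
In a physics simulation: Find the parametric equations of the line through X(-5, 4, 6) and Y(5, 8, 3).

Direction vector d = Y - X = (5 + 5, 8 - 4, 3 - 6) = (10, 4, -3)
Parametric form r = X + t·d:
x = -5 + 10t, y = 4 + 4t, z = 6 - 3t

x = -5 + 10t, y = 4 + 4t, z = 6 - 3t


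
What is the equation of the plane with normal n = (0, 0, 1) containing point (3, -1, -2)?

The plane through P with normal n = (a, b, c) satisfies n·(r - P) = 0,
i.e. ax + by + cz = a·x₀ + b·y₀ + c·z₀.
d = 0·3 + 0·(-1) + 1·(-2)
  = 0 + 0 - 2
  = -2
Equation: z = -2

z = -2


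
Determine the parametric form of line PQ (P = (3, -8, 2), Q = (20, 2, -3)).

Direction vector d = Q - P = (20 - 3, 2 + 8, -3 - 2) = (17, 10, -5)
Parametric form r = P + t·d:
x = 3 + 17t, y = -8 + 10t, z = 2 - 5t

x = 3 + 17t, y = -8 + 10t, z = 2 - 5t


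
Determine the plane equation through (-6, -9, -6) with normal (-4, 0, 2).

The plane through P with normal n = (a, b, c) satisfies n·(r - P) = 0,
i.e. ax + by + cz = a·x₀ + b·y₀ + c·z₀.
d = (-4)·(-6) + 0·(-9) + 2·(-6)
  = 24 + 0 - 12
  = 12
Equation: -4x + 2z = 12

-4x + 2z = 12


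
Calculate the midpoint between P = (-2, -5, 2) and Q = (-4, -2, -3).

M = ((x₁+x₂)/2, (y₁+y₂)/2, (z₁+z₂)/2)
  = ((-2 - 4)/2, (-5 - 2)/2, (2 - 3)/2)
  = (-6/2, -7/2, -1/2)
  = (-3, -3.5, -0.5)

(-3, -3.5, -0.5)


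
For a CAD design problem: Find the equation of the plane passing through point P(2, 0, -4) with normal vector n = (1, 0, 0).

The plane through P with normal n = (a, b, c) satisfies n·(r - P) = 0,
i.e. ax + by + cz = a·x₀ + b·y₀ + c·z₀.
d = 1·2 + 0·0 + 0·(-4)
  = 2 + 0 + 0
  = 2
Equation: x = 2

x = 2


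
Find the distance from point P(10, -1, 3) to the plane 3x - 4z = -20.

distance = |a·x₀ + b·y₀ + c·z₀ - d| / √(a² + b² + c²)
  = |3·10 + 0·(-1) + (-4)·3 - (-20)| / √(3² + 0² + (-4)²)
  = |30 + 0 - 12 + 20| / √(9 + 0 + 16)
  = |38| / √25
  = 38 / 5
  ≈ 7.6

7.6
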